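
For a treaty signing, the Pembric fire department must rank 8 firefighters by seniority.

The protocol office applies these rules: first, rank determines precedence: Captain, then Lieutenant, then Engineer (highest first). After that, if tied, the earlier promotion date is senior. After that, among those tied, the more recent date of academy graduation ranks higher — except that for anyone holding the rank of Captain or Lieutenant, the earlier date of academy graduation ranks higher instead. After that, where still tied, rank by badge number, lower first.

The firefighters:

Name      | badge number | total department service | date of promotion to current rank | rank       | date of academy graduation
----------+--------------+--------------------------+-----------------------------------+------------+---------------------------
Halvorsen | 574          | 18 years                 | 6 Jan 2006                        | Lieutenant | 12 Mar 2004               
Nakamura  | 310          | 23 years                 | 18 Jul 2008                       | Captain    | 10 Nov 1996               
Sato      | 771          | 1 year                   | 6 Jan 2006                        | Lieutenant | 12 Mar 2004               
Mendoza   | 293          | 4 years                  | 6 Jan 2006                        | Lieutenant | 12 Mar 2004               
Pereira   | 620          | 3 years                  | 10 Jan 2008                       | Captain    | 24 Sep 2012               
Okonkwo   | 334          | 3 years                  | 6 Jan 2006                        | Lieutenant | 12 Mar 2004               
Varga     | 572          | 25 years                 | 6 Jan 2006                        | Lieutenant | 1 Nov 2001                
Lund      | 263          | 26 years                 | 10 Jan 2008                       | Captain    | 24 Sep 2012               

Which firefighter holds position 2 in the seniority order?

Pereira

By rank: Lund, Pereira and Nakamura (Captain); then Varga, Mendoza, Okonkwo, Halvorsen and Sato (Lieutenant).
Among Lund, Pereira and Nakamura, by date of promotion to current rank (earlier first): Lund and Pereira (10 Jan 2008) before Nakamura (18 Jul 2008).
Lund and Pereira both have date of academy graduation 24 Sep 2012, so the next rule applies.
Among Lund and Pereira, by badge number (lower first): Lund (263) before Pereira (620).
Varga, Mendoza, Okonkwo, Halvorsen and Sato all have date of promotion to current rank 6 Jan 2006, so the next rule applies.
Among Varga, Mendoza, Okonkwo, Halvorsen and Sato, by date of academy graduation (earlier first) (reversed rule for this group): Varga (1 Nov 2001) before Mendoza, Okonkwo, Halvorsen and Sato (12 Mar 2004).
Among Mendoza, Okonkwo, Halvorsen and Sato, by badge number (lower first): Mendoza (293) before Okonkwo (334) before Halvorsen (574) before Sato (771).
Order: Lund, Pereira, Nakamura, Varga, Mendoza, Okonkwo, Halvorsen, Sato.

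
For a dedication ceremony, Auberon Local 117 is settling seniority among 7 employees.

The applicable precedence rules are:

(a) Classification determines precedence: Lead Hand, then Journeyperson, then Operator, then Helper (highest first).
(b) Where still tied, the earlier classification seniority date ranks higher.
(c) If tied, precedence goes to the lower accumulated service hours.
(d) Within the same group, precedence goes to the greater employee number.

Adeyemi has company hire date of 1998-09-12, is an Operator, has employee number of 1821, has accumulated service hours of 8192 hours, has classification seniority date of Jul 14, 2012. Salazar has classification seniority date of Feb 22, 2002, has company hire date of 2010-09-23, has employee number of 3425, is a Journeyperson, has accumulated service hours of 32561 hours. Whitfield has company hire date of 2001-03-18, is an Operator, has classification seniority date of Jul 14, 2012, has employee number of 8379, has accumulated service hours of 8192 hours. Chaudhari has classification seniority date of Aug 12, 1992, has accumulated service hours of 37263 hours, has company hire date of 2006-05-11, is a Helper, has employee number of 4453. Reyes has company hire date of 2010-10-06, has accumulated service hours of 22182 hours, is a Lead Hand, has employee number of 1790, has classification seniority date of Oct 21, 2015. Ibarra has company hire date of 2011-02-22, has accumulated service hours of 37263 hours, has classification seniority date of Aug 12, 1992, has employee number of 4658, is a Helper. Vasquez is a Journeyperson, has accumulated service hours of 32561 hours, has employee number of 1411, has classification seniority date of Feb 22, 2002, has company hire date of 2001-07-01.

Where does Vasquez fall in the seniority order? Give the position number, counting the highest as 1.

By classification: Reyes (Lead Hand); then Salazar and Vasquez (Journeyperson); then Whitfield and Adeyemi (Operator); then Ibarra and Chaudhari (Helper).
Salazar and Vasquez both have classification seniority date Feb 22, 2002, so the next rule applies.
Salazar and Vasquez both have accumulated service hours 32561 hours, so the next rule applies.
Among Salazar and Vasquez, by employee number (higher first): Salazar (3425) before Vasquez (1411).
Whitfield and Adeyemi both have classification seniority date Jul 14, 2012, so the next rule applies.
Whitfield and Adeyemi both have accumulated service hours 8192 hours, so the next rule applies.
Among Whitfield and Adeyemi, by employee number (higher first): Whitfield (8379) before Adeyemi (1821).
Ibarra and Chaudhari both have classification seniority date Aug 12, 1992, so the next rule applies.
Ibarra and Chaudhari both have accumulated service hours 37263 hours, so the next rule applies.
Among Ibarra and Chaudhari, by employee number (higher first): Ibarra (4658) before Chaudhari (4453).
Order: Reyes, Salazar, Vasquez, Whitfield, Adeyemi, Ibarra, Chaudhari. So position 3.

3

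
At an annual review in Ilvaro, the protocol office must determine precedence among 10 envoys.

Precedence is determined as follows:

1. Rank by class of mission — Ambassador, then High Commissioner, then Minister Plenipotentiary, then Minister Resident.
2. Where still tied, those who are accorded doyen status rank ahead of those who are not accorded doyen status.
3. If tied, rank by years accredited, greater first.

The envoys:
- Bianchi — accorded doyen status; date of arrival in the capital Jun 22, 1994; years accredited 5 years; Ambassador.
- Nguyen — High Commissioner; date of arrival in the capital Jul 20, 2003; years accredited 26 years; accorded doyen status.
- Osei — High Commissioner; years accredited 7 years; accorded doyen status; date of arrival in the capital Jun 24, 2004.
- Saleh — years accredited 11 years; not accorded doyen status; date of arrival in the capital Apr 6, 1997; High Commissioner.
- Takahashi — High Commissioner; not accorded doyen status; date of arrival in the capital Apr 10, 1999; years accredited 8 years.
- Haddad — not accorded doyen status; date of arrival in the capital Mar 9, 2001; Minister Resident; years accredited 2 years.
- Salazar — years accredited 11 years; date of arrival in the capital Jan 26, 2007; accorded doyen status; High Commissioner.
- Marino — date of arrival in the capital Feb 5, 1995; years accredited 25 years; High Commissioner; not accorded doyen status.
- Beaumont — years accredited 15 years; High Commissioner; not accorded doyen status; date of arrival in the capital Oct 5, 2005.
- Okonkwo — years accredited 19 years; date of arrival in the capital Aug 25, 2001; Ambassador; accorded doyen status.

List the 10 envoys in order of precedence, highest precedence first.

By class of mission: Okonkwo and Bianchi (Ambassador); then Nguyen, Salazar, Osei, Marino, Beaumont, Saleh and Takahashi (High Commissioner); then Haddad (Minister Resident).
Okonkwo and Bianchi are each accorded doyen status, so the next rule applies.
Among Okonkwo and Bianchi, by years accredited (higher first): Okonkwo (19 years) before Bianchi (5 years).
Among Nguyen, Salazar, Osei, Marino, Beaumont, Saleh and Takahashi, accorded doyen status before not accorded doyen status: Nguyen, Salazar and Osei (accorded doyen status) before Marino, Beaumont, Saleh and Takahashi (not accorded doyen status).
Among Nguyen, Salazar and Osei, by years accredited (higher first): Nguyen (26 years) before Salazar (11 years) before Osei (7 years).
Among Marino, Beaumont, Saleh and Takahashi, by years accredited (higher first): Marino (25 years) before Beaumont (15 years) before Saleh (11 years) before Takahashi (8 years).
Full order: Okonkwo, Bianchi, Nguyen, Salazar, Osei, Marino, Beaumont, Saleh, Takahashi, Haddad.

Okonkwo, Bianchi, Nguyen, Salazar, Osei, Marino, Beaumont, Saleh, Takahashi, Haddad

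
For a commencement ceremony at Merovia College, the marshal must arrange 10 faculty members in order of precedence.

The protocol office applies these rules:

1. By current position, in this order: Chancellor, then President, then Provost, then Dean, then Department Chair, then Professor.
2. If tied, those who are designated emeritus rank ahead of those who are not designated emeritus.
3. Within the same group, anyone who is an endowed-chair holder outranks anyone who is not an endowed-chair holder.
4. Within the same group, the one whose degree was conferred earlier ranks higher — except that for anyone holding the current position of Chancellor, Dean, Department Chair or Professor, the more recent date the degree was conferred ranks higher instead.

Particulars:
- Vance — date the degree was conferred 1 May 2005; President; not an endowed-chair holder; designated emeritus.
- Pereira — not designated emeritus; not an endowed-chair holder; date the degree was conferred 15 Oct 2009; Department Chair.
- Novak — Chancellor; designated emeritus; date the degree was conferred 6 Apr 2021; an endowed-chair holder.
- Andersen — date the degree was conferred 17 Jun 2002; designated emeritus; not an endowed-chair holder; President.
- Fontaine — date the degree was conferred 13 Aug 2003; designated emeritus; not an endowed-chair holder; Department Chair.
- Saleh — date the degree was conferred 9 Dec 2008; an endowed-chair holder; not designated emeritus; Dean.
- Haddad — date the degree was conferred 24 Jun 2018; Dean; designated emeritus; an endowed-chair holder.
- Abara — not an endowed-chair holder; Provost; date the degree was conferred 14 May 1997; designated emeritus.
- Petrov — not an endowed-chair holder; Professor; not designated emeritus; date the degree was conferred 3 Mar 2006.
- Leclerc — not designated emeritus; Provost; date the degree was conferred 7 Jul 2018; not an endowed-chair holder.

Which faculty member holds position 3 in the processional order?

Vance

By current position: Novak (Chancellor); then Andersen and Vance (President); then Abara and Leclerc (Provost); then Haddad and Saleh (Dean); then Fontaine and Pereira (Department Chair); then Petrov (Professor).
Andersen and Vance are each designated emeritus, so the next rule applies.
Andersen and Vance are each not an endowed-chair holder, so the next rule applies.
Among Andersen and Vance, by date the degree was conferred (earlier first): Andersen (17 Jun 2002) before Vance (1 May 2005).
Among Abara and Leclerc, designated emeritus before not designated emeritus: Abara (designated emeritus) before Leclerc (not designated emeritus).
Among Haddad and Saleh, designated emeritus before not designated emeritus: Haddad (designated emeritus) before Saleh (not designated emeritus).
Among Fontaine and Pereira, designated emeritus before not designated emeritus: Fontaine (designated emeritus) before Pereira (not designated emeritus).
Order: Novak, Andersen, Vance, Abara, Leclerc, Haddad, Saleh, Fontaine, Pereira, Petrov.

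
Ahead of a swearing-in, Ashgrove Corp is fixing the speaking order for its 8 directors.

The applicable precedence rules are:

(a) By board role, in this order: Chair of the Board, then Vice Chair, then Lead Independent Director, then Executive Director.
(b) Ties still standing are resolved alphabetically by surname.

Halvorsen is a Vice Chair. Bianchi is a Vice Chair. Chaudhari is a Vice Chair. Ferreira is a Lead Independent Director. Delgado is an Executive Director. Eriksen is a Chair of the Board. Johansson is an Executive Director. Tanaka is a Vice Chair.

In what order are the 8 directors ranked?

Eriksen, Bianchi, Chaudhari, Halvorsen, Tanaka, Ferreira, Delgado, Johansson

By board role: Eriksen (Chair of the Board); then Bianchi, Chaudhari, Halvorsen and Tanaka (Vice Chair); then Ferreira (Lead Independent Director); then Delgado and Johansson (Executive Director).
Among Bianchi, Chaudhari, Halvorsen and Tanaka, alphabetically by surname: Bianchi before Chaudhari before Halvorsen before Tanaka.
Among Delgado and Johansson, alphabetically by surname: Delgado before Johansson.
Full order: Eriksen, Bianchi, Chaudhari, Halvorsen, Tanaka, Ferreira, Delgado, Johansson.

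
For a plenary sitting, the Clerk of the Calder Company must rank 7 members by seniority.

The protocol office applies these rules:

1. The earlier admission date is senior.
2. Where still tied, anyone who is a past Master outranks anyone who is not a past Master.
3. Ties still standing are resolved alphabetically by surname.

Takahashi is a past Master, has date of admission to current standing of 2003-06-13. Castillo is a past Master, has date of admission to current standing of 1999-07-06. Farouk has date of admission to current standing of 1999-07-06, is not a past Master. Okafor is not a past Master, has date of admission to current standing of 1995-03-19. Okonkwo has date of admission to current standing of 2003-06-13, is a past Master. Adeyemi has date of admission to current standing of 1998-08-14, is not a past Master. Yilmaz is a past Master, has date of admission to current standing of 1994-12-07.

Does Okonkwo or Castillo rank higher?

Castillo

By date of admission to current standing (earlier first): Yilmaz (1994-12-07); then Okafor (1995-03-19); then Adeyemi (1998-08-14); then Castillo and Farouk (both 1999-07-06); then Okonkwo and Takahashi (both 2003-06-13).
Among Castillo and Farouk, a past Master before not a past Master: Castillo (a past Master) before Farouk (not a past Master).
Okonkwo and Takahashi are each a past Master, so the next rule applies.
Among Okonkwo and Takahashi, alphabetically by surname: Okonkwo before Takahashi.
So Castillo takes precedence.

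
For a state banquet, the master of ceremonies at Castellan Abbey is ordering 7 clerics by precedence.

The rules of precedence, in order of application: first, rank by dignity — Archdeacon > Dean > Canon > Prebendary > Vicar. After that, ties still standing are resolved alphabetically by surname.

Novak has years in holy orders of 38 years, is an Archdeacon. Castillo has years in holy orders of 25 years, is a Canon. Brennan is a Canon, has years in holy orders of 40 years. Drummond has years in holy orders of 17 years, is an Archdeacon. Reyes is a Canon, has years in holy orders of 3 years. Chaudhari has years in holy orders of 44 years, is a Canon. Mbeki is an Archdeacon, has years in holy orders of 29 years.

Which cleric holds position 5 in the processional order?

Castillo

By dignity: Drummond, Mbeki and Novak (Archdeacon); then Brennan, Castillo, Chaudhari and Reyes (Canon).
Among Drummond, Mbeki and Novak, alphabetically by surname: Drummond before Mbeki before Novak.
Among Brennan, Castillo, Chaudhari and Reyes, alphabetically by surname: Brennan before Castillo before Chaudhari before Reyes.
Order: Drummond, Mbeki, Novak, Brennan, Castillo, Chaudhari, Reyes.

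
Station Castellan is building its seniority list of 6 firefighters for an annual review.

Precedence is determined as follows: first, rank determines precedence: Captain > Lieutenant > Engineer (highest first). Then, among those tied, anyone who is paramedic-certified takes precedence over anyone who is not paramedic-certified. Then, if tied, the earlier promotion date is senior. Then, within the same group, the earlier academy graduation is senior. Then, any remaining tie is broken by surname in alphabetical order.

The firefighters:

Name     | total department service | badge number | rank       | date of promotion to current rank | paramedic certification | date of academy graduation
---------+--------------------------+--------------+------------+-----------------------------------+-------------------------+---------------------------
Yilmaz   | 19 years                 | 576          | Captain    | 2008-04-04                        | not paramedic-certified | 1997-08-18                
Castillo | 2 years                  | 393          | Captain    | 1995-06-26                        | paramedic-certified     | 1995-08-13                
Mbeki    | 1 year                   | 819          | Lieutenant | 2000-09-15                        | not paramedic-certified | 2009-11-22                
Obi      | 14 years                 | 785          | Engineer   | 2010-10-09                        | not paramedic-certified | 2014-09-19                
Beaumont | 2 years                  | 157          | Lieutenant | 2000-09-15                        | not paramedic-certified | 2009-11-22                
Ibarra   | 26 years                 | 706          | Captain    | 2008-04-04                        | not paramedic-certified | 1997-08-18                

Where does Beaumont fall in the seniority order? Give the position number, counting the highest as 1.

By rank: Castillo, Ibarra and Yilmaz (Captain); then Beaumont and Mbeki (Lieutenant); then Obi (Engineer).
Among Castillo, Ibarra and Yilmaz, paramedic-certified before not paramedic-certified: Castillo (paramedic-certified) before Ibarra and Yilmaz (not paramedic-certified).
Ibarra and Yilmaz both have date of promotion to current rank 2008-04-04, so the next rule applies.
Ibarra and Yilmaz both have date of academy graduation 1997-08-18, so the next rule applies.
Among Ibarra and Yilmaz, alphabetically by surname: Ibarra before Yilmaz.
Beaumont and Mbeki are each not paramedic-certified, so the next rule applies.
Beaumont and Mbeki both have date of promotion to current rank 2000-09-15, so the next rule applies.
Beaumont and Mbeki both have date of academy graduation 2009-11-22, so the next rule applies.
Among Beaumont and Mbeki, alphabetically by surname: Beaumont before Mbeki.
Order: Castillo, Ibarra, Yilmaz, Beaumont, Mbeki, Obi. So position 4.

4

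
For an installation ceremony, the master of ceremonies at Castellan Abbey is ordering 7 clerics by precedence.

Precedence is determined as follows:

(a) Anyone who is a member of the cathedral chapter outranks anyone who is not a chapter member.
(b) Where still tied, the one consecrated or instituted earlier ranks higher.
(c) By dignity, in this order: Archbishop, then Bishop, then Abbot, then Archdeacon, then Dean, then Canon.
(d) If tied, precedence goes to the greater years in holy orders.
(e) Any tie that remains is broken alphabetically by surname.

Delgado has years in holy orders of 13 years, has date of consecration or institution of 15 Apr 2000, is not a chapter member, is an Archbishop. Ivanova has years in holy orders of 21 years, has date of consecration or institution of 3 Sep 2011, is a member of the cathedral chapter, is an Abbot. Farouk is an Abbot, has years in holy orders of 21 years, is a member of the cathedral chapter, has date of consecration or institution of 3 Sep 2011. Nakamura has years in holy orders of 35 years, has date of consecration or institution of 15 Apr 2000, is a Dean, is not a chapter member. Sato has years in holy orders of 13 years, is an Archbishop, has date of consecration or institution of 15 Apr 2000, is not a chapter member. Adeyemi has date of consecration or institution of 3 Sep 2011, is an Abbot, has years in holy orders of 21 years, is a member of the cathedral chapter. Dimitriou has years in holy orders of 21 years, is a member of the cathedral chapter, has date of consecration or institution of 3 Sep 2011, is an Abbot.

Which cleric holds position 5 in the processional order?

By the first rule: Adeyemi, Dimitriou, Farouk and Ivanova (each a member of the cathedral chapter); then Delgado, Sato and Nakamura (each not a chapter member).
Adeyemi, Dimitriou, Farouk and Ivanova all have date of consecration or institution 3 Sep 2011, so the next rule applies.
Adeyemi, Dimitriou, Farouk and Ivanova are each Abbot, so the next rule applies.
Adeyemi, Dimitriou, Farouk and Ivanova all have years in holy orders 21 years, so the next rule applies.
Among Adeyemi, Dimitriou, Farouk and Ivanova, alphabetically by surname: Adeyemi before Dimitriou before Farouk before Ivanova.
Delgado, Sato and Nakamura all have date of consecration or institution 15 Apr 2000, so the next rule applies.
Among Delgado, Sato and Nakamura, by dignity: Delgado and Sato (Archbishop) before Nakamura (Dean).
Delgado and Sato both have years in holy orders 13 years, so the next rule applies.
Among Delgado and Sato, alphabetically by surname: Delgado before Sato.
Order: Adeyemi, Dimitriou, Farouk, Ivanova, Delgado, Sato, Nakamura.

Delgado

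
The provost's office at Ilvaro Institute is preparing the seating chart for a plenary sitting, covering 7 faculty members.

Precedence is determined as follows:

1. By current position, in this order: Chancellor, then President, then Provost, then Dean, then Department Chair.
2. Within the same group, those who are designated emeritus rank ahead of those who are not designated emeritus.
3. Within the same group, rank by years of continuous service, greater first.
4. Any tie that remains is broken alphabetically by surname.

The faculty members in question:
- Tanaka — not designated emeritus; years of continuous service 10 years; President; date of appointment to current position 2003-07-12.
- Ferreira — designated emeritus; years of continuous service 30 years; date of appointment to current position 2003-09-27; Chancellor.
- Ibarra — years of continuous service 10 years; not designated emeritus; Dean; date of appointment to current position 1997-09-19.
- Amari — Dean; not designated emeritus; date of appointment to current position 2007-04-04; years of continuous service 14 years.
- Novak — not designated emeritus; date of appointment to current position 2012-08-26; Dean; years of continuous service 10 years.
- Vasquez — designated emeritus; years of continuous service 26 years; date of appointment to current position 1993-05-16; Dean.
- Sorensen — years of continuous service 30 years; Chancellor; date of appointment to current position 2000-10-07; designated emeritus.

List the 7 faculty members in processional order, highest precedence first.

By current position: Ferreira and Sorensen (Chancellor); then Tanaka (President); then Vasquez, Amari, Ibarra and Novak (Dean).
Ferreira and Sorensen are each designated emeritus, so the next rule applies.
Ferreira and Sorensen both have years of continuous service 30 years, so the next rule applies.
Among Ferreira and Sorensen, alphabetically by surname: Ferreira before Sorensen.
Among Vasquez, Amari, Ibarra and Novak, designated emeritus before not designated emeritus: Vasquez (designated emeritus) before Amari, Ibarra and Novak (not designated emeritus).
Among Amari, Ibarra and Novak, by years of continuous service (higher first): Amari (14 years) before Ibarra and Novak (10 years).
Among Ibarra and Novak, alphabetically by surname: Ibarra before Novak.
Full order: Ferreira, Sorensen, Tanaka, Vasquez, Amari, Ibarra, Novak.

Ferreira, Sorensen, Tanaka, Vasquez, Amari, Ibarra, Novak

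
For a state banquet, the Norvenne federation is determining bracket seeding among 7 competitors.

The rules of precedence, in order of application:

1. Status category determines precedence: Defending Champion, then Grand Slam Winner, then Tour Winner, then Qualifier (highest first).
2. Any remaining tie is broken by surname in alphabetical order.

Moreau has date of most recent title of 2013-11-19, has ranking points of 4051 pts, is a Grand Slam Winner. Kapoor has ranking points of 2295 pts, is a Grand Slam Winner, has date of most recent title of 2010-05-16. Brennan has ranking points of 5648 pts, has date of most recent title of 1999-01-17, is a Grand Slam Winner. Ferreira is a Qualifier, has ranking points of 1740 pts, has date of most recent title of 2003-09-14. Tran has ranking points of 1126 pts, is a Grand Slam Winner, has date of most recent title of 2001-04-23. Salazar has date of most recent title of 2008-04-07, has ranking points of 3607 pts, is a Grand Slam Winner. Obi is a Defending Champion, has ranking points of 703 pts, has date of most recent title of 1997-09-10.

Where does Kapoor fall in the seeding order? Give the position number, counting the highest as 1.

By status category: Obi (Defending Champion); then Brennan, Kapoor, Moreau, Salazar and Tran (Grand Slam Winner); then Ferreira (Qualifier).
Among Brennan, Kapoor, Moreau, Salazar and Tran, alphabetically by surname: Brennan before Kapoor before Moreau before Salazar before Tran.
Order: Obi, Brennan, Kapoor, Moreau, Salazar, Tran, Ferreira. So position 3.

3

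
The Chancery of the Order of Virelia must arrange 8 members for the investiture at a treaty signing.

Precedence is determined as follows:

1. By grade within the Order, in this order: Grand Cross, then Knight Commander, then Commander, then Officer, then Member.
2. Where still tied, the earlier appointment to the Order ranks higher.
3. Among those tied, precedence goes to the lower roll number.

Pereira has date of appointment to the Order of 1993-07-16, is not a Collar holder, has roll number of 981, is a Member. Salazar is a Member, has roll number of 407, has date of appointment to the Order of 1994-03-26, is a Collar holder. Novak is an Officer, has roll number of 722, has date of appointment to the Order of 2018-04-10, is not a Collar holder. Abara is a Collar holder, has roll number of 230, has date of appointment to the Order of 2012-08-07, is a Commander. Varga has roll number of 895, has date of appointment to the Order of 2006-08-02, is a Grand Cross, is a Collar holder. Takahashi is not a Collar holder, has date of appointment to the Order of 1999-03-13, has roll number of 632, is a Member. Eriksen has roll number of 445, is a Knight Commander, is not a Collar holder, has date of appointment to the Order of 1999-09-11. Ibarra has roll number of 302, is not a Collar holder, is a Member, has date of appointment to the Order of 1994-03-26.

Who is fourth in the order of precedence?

By grade within the Order: Varga (Grand Cross); then Eriksen (Knight Commander); then Abara (Commander); then Novak (Officer); then Pereira, Ibarra, Salazar and Takahashi (Member).
Among Pereira, Ibarra, Salazar and Takahashi, by date of appointment to the Order (earlier first): Pereira (1993-07-16) before Ibarra and Salazar (1994-03-26) before Takahashi (1999-03-13).
Among Ibarra and Salazar, by roll number (lower first): Ibarra (302) before Salazar (407).
Order: Varga, Eriksen, Abara, Novak, Pereira, Ibarra, Salazar, Takahashi.

Novak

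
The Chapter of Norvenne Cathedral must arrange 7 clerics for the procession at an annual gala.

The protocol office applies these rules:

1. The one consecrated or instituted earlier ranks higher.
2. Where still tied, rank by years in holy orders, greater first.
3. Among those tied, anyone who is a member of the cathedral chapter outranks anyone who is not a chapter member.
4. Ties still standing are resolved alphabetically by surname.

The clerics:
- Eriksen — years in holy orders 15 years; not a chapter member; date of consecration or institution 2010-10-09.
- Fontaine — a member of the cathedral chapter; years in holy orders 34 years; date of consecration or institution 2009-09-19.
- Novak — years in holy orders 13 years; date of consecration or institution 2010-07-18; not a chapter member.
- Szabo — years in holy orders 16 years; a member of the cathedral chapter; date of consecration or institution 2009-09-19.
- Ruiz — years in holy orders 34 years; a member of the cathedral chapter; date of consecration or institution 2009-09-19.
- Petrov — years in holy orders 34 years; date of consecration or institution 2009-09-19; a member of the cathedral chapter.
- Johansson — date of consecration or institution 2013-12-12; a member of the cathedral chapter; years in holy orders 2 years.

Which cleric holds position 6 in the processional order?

By date of consecration or institution (earlier first): Fontaine, Petrov, Ruiz and Szabo (each 2009-09-19); then Novak (2010-07-18); then Eriksen (2010-10-09); then Johansson (2013-12-12).
Among Fontaine, Petrov, Ruiz and Szabo, by years in holy orders (higher first): Fontaine, Petrov and Ruiz (34 years) before Szabo (16 years).
Fontaine, Petrov and Ruiz are each a member of the cathedral chapter, so the next rule applies.
Among Fontaine, Petrov and Ruiz, alphabetically by surname: Fontaine before Petrov before Ruiz.
Order: Fontaine, Petrov, Ruiz, Szabo, Novak, Eriksen, Johansson.

Eriksen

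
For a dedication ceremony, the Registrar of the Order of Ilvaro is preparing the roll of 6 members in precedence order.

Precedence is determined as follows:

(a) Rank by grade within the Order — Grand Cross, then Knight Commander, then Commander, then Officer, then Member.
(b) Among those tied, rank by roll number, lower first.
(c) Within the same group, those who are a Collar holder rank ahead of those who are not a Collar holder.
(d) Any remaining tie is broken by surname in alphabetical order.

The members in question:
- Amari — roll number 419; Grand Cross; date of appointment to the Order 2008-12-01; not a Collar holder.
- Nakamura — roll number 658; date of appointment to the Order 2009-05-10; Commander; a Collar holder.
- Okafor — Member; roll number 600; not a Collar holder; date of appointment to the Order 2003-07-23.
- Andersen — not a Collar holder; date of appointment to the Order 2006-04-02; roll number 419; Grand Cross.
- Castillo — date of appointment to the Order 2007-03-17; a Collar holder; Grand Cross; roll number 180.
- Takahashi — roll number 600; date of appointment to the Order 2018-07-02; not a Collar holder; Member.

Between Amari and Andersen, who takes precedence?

Amari

By grade within the Order: Castillo, Amari and Andersen (Grand Cross); then Nakamura (Commander); then Okafor and Takahashi (Member).
Among Castillo, Amari and Andersen, by roll number (lower first): Castillo (180) before Amari and Andersen (419).
Amari and Andersen are each not a Collar holder, so the next rule applies.
Among Amari and Andersen, alphabetically by surname: Amari before Andersen.
Okafor and Takahashi both have roll number 600, so the next rule applies.
Okafor and Takahashi are each not a Collar holder, so the next rule applies.
Among Okafor and Takahashi, alphabetically by surname: Okafor before Takahashi.
So Amari takes precedence.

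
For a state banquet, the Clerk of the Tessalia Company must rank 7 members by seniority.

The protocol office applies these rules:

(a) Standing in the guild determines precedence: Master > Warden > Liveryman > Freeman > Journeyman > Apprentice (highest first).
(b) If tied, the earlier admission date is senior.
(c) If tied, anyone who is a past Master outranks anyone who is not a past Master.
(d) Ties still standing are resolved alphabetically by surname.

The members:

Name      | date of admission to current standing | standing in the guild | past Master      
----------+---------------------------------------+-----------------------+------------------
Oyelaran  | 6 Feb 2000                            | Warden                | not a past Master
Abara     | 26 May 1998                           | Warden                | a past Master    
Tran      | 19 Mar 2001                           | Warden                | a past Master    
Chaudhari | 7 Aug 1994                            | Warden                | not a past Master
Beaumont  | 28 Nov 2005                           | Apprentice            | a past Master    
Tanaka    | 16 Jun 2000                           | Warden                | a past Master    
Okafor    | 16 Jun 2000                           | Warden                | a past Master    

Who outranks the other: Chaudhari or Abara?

Chaudhari

By standing in the guild: Chaudhari, Abara, Oyelaran, Okafor, Tanaka and Tran (Warden); then Beaumont (Apprentice).
Among Chaudhari, Abara, Oyelaran, Okafor, Tanaka and Tran, by date of admission to current standing (earlier first): Chaudhari (7 Aug 1994) before Abara (26 May 1998) before Oyelaran (6 Feb 2000) before Okafor and Tanaka (16 Jun 2000) before Tran (19 Mar 2001).
Okafor and Tanaka are each a past Master, so the next rule applies.
Among Okafor and Tanaka, alphabetically by surname: Okafor before Tanaka.
So Chaudhari takes precedence.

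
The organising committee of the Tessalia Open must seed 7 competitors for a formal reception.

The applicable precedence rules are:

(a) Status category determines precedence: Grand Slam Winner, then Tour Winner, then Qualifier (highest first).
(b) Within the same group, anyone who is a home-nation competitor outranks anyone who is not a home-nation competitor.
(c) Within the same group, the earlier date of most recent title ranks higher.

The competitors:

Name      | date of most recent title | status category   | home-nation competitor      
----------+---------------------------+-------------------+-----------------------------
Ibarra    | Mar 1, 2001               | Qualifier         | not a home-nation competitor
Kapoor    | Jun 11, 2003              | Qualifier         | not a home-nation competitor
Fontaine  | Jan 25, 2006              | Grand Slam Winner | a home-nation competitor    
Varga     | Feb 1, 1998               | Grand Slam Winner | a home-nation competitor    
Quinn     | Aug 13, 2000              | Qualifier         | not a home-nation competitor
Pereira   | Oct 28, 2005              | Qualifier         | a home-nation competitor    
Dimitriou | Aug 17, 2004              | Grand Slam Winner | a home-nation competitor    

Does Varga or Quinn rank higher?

Varga

By status category: Varga, Dimitriou and Fontaine (Grand Slam Winner); then Pereira, Quinn, Ibarra and Kapoor (Qualifier).
Varga, Dimitriou and Fontaine are each a home-nation competitor, so the next rule applies.
Among Varga, Dimitriou and Fontaine, by date of most recent title (earlier first): Varga (Feb 1, 1998) before Dimitriou (Aug 17, 2004) before Fontaine (Jan 25, 2006).
Among Pereira, Quinn, Ibarra and Kapoor, a home-nation competitor before not a home-nation competitor: Pereira (a home-nation competitor) before Quinn, Ibarra and Kapoor (not a home-nation competitor).
Among Quinn, Ibarra and Kapoor, by date of most recent title (earlier first): Quinn (Aug 13, 2000) before Ibarra (Mar 1, 2001) before Kapoor (Jun 11, 2003).
So Varga takes precedence.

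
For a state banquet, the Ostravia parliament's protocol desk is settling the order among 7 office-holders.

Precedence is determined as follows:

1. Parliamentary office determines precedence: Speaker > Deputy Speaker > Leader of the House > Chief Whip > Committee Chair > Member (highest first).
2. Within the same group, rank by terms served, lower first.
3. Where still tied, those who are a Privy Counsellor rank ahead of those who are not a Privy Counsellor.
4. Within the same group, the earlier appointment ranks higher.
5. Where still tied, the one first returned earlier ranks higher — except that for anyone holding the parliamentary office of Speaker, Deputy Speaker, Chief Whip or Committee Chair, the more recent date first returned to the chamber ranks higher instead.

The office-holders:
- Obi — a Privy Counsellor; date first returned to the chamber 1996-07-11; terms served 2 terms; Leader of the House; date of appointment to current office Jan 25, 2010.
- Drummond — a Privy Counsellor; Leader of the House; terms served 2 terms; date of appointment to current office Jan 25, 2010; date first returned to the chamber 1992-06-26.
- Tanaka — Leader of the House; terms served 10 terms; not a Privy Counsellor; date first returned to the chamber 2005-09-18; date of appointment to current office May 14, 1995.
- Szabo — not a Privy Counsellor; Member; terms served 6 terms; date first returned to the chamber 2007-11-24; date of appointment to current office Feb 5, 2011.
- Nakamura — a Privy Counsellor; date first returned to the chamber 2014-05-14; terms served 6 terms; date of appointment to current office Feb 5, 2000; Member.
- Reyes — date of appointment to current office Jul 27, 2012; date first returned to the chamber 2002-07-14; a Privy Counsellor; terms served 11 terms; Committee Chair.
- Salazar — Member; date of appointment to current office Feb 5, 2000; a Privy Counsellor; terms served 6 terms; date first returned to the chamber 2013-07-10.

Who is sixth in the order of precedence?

By parliamentary office: Drummond, Obi and Tanaka (Leader of the House); then Reyes (Committee Chair); then Salazar, Nakamura and Szabo (Member).
Among Drummond, Obi and Tanaka, by terms served (lower first): Drummond and Obi (2 terms) before Tanaka (10 terms).
Drummond and Obi are each a Privy Counsellor, so the next rule applies.
Drummond and Obi both have date of appointment to current office Jan 25, 2010, so the next rule applies.
Among Drummond and Obi, by date first returned to the chamber (earlier first): Drummond (1992-06-26) before Obi (1996-07-11).
Salazar, Nakamura and Szabo all have terms served 6 terms, so the next rule applies.
Among Salazar, Nakamura and Szabo, a Privy Counsellor before not a Privy Counsellor: Salazar and Nakamura (a Privy Counsellor) before Szabo (not a Privy Counsellor).
Salazar and Nakamura both have date of appointment to current office Feb 5, 2000, so the next rule applies.
Among Salazar and Nakamura, by date first returned to the chamber (earlier first): Salazar (2013-07-10) before Nakamura (2014-05-14).
Order: Drummond, Obi, Tanaka, Reyes, Salazar, Nakamura, Szabo.

Nakamura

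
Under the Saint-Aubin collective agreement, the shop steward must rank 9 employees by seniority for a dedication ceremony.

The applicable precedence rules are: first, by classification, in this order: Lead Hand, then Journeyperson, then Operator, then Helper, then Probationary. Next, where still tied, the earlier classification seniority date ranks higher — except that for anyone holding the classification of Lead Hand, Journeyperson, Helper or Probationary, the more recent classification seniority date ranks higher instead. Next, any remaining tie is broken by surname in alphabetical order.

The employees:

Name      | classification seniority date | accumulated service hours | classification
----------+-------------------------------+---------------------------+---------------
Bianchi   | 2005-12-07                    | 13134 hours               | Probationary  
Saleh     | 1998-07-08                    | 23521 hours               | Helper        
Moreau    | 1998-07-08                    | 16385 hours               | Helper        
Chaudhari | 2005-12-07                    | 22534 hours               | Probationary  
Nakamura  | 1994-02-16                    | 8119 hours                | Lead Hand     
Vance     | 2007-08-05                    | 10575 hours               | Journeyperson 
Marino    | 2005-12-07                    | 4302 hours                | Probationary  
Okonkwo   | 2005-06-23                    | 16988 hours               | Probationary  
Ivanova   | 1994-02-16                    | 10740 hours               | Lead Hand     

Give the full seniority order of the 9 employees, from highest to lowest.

By classification: Ivanova and Nakamura (Lead Hand); then Vance (Journeyperson); then Moreau and Saleh (Helper); then Bianchi, Chaudhari, Marino and Okonkwo (Probationary).
Ivanova and Nakamura both have classification seniority date 1994-02-16, so the next rule applies.
Among Ivanova and Nakamura, alphabetically by surname: Ivanova before Nakamura.
Moreau and Saleh both have classification seniority date 1998-07-08, so the next rule applies.
Among Moreau and Saleh, alphabetically by surname: Moreau before Saleh.
Among Bianchi, Chaudhari, Marino and Okonkwo, by classification seniority date (later first) (reversed rule for this group): Bianchi, Chaudhari and Marino (2005-12-07) before Okonkwo (2005-06-23).
Among Bianchi, Chaudhari and Marino, alphabetically by surname: Bianchi before Chaudhari before Marino.
Full order: Ivanova, Nakamura, Vance, Moreau, Saleh, Bianchi, Chaudhari, Marino, Okonkwo.

Ivanova, Nakamura, Vance, Moreau, Saleh, Bianchi, Chaudhari, Marino, Okonkwo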